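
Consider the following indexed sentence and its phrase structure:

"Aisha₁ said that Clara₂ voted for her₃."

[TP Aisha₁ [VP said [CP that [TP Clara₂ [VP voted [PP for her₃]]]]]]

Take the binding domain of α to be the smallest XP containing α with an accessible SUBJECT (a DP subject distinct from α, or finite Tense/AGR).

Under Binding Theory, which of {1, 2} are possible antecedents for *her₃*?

{1}

*her* is a pronoun, so Principle B applies: it must be free in its binding domain.
Binding domain of *her₃*: the embedded TP, whose subject is Clara₂.
*Aisha₁* c-commands the pronoun but from outside its binding domain, and is not c-commanded by it → coindexation permitted.
*Clara₂* c-commands the pronoun within its binding domain → coindexation would violate Principle B.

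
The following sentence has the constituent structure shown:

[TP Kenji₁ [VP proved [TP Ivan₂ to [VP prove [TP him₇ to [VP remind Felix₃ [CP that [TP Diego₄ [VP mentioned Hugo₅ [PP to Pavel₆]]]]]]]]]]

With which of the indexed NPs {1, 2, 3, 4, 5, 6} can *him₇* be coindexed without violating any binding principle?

*him* is a pronoun, so Principle B applies: it must be free in its binding domain.
Binding domain of *him₇*: the embedded TP, whose subject is Ivan₂.
*Kenji₁* c-commands the pronoun but from outside its binding domain, and is not c-commanded by it → coindexation permitted.
*Ivan₂* c-commands the pronoun within its binding domain → coindexation would violate Principle B.
*Felix₃*: the pronoun c-commands this R-expression → coindexation would violate Principle C on *Felix₃*.
*Diego₄*: the pronoun c-commands this R-expression → coindexation would violate Principle C on *Diego₄*.
*Hugo₅*: the pronoun c-commands this R-expression → coindexation would violate Principle C on *Hugo₅*.
*Pavel₆*: the pronoun c-commands this R-expression → coindexation would violate Principle C on *Pavel₆*.

{1}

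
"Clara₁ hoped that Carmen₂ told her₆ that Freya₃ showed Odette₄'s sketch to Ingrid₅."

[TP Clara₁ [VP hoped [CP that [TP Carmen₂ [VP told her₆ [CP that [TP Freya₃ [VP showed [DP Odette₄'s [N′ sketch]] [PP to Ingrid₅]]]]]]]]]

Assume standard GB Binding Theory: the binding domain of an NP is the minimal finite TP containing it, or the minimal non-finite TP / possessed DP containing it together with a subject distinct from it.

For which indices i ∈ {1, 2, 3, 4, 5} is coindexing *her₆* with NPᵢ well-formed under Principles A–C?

{1}

*her* is a pronoun, so Principle B applies: it must be free in its binding domain.
Binding domain of *her₆*: the embedded TP, whose subject is Carmen₂.
*Clara₁* c-commands the pronoun but from outside its binding domain, and is not c-commanded by it → coindexation permitted.
*Carmen₂* c-commands the pronoun within its binding domain → coindexation would violate Principle B.
*Freya₃*: the pronoun c-commands this R-expression → coindexation would violate Principle C on *Freya₃*.
*Odette₄*: the pronoun c-commands this R-expression → coindexation would violate Principle C on *Odette₄*.
*Ingrid₅*: the pronoun c-commands this R-expression → coindexation would violate Principle C on *Ingrid₅*.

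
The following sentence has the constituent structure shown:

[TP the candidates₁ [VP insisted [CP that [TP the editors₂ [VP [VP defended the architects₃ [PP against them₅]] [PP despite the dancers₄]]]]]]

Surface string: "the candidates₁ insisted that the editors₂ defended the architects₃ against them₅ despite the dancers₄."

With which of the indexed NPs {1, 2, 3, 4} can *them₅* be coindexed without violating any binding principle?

{1, 4}

*them* is a pronoun, so Principle B applies: it must be free in its binding domain.
Binding domain of *them₅*: the embedded TP, whose subject is the editors₂.
*the candidates₁* c-commands the pronoun but from outside its binding domain, and is not c-commanded by it → coindexation permitted.
*the editors₂* c-commands the pronoun within its binding domain → coindexation would violate Principle B.
*the architects₃* c-commands the pronoun within its binding domain → coindexation would violate Principle B.
*the dancers₄* and the pronoun do not c-command one another → neither Principle B nor Principle C is at stake; coindexation permitted.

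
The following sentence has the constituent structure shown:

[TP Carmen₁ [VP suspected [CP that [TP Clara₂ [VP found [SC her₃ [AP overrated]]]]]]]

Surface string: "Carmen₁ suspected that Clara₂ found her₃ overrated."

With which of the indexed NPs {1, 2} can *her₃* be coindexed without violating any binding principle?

{1}

*her* is a pronoun, so Principle B applies: it must be free in its binding domain.
Binding domain of *her₃*: the embedded TP, whose subject is Clara₂.
*Carmen₁* c-commands the pronoun but from outside its binding domain, and is not c-commanded by it → coindexation permitted.
*Clara₂* c-commands the pronoun within its binding domain → coindexation would violate Principle B.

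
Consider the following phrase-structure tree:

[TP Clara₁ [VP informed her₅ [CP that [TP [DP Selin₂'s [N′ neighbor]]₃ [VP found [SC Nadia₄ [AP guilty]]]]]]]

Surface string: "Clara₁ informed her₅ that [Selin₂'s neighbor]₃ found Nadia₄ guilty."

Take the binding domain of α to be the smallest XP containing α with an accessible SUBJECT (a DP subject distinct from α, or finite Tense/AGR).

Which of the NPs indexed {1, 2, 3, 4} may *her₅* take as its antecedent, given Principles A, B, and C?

*her* is a pronoun, so Principle B applies: it must be free in its binding domain.
Binding domain of *her₅*: the matrix TP, whose subject is Clara₁.
*Clara₁* c-commands the pronoun within its binding domain → coindexation would violate Principle B.
*Selin₂*: the pronoun c-commands this R-expression → coindexation would violate Principle C on *Selin₂*.
*[Selin₂'s neighbor]₃*: the pronoun c-commands this R-expression → coindexation would violate Principle C on *[Selin₂'s neighbor]₃*.
*Nadia₄*: the pronoun c-commands this R-expression → coindexation would violate Principle C on *Nadia₄*.

none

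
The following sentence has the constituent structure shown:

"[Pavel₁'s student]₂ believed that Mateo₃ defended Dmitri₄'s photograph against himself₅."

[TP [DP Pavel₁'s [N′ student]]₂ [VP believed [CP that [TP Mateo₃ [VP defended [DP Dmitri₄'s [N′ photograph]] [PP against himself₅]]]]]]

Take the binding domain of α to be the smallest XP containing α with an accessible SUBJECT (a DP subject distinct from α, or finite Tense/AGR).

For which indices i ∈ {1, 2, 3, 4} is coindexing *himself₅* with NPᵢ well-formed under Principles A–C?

{3}

*himself* is an anaphor, so Principle A applies: it must be bound in its binding domain.
Binding domain of *himself₅*: the embedded TP, whose subject is Mateo₃.
*Pavel₁* does not c-command the anaphor → cannot bind it.
*[Pavel₁'s student]₂* c-commands the anaphor but is outside its binding domain → cannot satisfy Principle A.
*Mateo₃* c-commands the anaphor within its binding domain → licit binder.
*Dmitri₄* does not c-command the anaphor → cannot bind it.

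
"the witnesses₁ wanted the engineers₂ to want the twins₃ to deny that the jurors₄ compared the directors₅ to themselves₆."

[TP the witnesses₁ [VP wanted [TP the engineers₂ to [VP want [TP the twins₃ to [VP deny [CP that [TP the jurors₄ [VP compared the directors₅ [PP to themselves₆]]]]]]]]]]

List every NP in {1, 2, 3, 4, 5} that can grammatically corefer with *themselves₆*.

{4, 5}

*themselves* is an anaphor, so Principle A applies: it must be bound in its binding domain.
Binding domain of *themselves₆*: the embedded TP, whose subject is the jurors₄.
*the witnesses₁* c-commands the anaphor but is outside its binding domain → cannot satisfy Principle A.
*the engineers₂* c-commands the anaphor but is outside its binding domain → cannot satisfy Principle A.
*the twins₃* c-commands the anaphor but is outside its binding domain → cannot satisfy Principle A.
*the jurors₄* c-commands the anaphor within its binding domain → licit binder.
*the directors₅* c-commands the anaphor within its binding domain → licit binder.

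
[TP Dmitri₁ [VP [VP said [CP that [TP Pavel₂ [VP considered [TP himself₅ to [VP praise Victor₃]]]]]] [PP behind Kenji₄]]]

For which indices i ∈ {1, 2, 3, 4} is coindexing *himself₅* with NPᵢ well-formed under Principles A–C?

*himself* is an anaphor, so Principle A applies: it must be bound in its binding domain.
Binding domain of *himself₅*: the embedded TP, whose subject is Pavel₂.
*Dmitri₁* c-commands the anaphor but is outside its binding domain → cannot satisfy Principle A.
*Pavel₂* c-commands the anaphor within its binding domain → licit binder.
*Victor₃* does not c-command the anaphor → cannot bind it.
*Kenji₄* does not c-command the anaphor → cannot bind it.

{2}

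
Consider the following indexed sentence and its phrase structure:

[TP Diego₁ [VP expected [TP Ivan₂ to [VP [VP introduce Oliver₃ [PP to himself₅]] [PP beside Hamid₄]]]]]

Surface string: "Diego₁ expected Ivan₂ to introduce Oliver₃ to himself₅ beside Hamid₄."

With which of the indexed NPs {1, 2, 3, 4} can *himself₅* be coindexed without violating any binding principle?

{2, 3}

*himself* is an anaphor, so Principle A applies: it must be bound in its binding domain.
Binding domain of *himself₅*: the embedded TP, whose subject is Ivan₂.
*Diego₁* c-commands the anaphor but is outside its binding domain → cannot satisfy Principle A.
*Ivan₂* c-commands the anaphor within its binding domain → licit binder.
*Oliver₃* c-commands the anaphor within its binding domain → licit binder.
*Hamid₄* does not c-command the anaphor → cannot bind it.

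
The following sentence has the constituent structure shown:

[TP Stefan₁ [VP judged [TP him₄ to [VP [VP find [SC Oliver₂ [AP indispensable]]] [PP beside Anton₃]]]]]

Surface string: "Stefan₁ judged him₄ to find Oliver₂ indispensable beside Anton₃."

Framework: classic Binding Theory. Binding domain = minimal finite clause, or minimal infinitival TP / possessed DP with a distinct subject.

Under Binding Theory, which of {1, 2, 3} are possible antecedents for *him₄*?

none

*him* is a pronoun, so Principle B applies: it must be free in its binding domain.
Binding domain of *him₄*: the matrix TP, whose subject is Stefan₁.
*Stefan₁* c-commands the pronoun within its binding domain → coindexation would violate Principle B.
*Oliver₂*: the pronoun c-commands this R-expression → coindexation would violate Principle C on *Oliver₂*.
*Anton₃*: the pronoun c-commands this R-expression → coindexation would violate Principle C on *Anton₃*.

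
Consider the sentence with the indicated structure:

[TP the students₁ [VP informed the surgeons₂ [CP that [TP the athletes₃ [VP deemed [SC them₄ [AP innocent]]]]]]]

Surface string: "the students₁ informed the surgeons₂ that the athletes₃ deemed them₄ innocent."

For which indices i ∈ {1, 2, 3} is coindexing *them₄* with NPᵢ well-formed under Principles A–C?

{1, 2}

*them* is a pronoun, so Principle B applies: it must be free in its binding domain.
Binding domain of *them₄*: the embedded TP, whose subject is the athletes₃.
*the students₁* c-commands the pronoun but from outside its binding domain, and is not c-commanded by it → coindexation permitted.
*the surgeons₂* c-commands the pronoun but from outside its binding domain, and is not c-commanded by it → coindexation permitted.
*the athletes₃* c-commands the pronoun within its binding domain → coindexation would violate Principle B.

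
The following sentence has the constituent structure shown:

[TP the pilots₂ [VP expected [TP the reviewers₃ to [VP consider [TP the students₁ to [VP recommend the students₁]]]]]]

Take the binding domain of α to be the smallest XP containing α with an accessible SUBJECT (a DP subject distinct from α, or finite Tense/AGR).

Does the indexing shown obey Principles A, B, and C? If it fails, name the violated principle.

Principle C

The two coindexed NPs are *the students₁* (the lower occurrence) and *the students₁* (the higher occurrence).
*the students₁* (the lower occurrence) is an R-expression. Principle C requires it to be free everywhere.
*the students₁* (the higher occurrence) c-commands it and carries the same index.
The R-expression is bound → Principle C violation.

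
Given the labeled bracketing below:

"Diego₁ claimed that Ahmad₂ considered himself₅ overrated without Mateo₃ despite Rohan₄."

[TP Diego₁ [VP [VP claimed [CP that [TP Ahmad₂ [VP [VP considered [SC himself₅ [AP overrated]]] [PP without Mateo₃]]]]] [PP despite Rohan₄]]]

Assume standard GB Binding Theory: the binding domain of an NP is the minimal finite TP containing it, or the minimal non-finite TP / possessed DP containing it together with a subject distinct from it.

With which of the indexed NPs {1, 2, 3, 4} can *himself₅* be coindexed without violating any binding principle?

*himself* is an anaphor, so Principle A applies: it must be bound in its binding domain.
Binding domain of *himself₅*: the embedded TP, whose subject is Ahmad₂.
*Diego₁* c-commands the anaphor but is outside its binding domain → cannot satisfy Principle A.
*Ahmad₂* c-commands the anaphor within its binding domain → licit binder.
*Mateo₃* does not c-command the anaphor → cannot bind it.
*Rohan₄* does not c-command the anaphor → cannot bind it.

{2}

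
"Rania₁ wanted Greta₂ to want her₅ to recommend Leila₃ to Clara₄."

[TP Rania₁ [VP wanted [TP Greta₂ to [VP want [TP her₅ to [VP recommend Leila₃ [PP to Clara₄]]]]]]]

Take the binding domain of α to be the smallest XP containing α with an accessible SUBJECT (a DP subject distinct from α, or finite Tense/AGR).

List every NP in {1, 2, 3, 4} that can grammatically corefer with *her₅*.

{1}

*her* is a pronoun, so Principle B applies: it must be free in its binding domain.
Binding domain of *her₅*: the embedded TP, whose subject is Greta₂.
*Rania₁* c-commands the pronoun but from outside its binding domain, and is not c-commanded by it → coindexation permitted.
*Greta₂* c-commands the pronoun within its binding domain → coindexation would violate Principle B.
*Leila₃*: the pronoun c-commands this R-expression → coindexation would violate Principle C on *Leila₃*.
*Clara₄*: the pronoun c-commands this R-expression → coindexation would violate Principle C on *Clara₄*.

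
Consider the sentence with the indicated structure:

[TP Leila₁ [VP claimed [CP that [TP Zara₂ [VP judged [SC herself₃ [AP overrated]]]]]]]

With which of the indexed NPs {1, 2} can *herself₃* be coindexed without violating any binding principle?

{2}

*herself* is an anaphor, so Principle A applies: it must be bound in its binding domain.
Binding domain of *herself₃*: the embedded TP, whose subject is Zara₂.
*Leila₁* c-commands the anaphor but is outside its binding domain → cannot satisfy Principle A.
*Zara₂* c-commands the anaphor within its binding domain → licit binder.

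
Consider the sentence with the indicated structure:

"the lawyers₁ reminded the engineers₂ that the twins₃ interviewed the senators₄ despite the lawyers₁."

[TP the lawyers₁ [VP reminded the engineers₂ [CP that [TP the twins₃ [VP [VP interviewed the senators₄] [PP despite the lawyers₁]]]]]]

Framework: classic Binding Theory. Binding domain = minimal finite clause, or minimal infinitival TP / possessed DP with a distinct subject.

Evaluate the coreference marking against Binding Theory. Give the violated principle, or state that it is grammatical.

The two coindexed NPs are *the lawyers₁* (the higher occurrence) and *the lawyers₁* (the lower occurrence).
*the lawyers₁* (the lower occurrence) is an R-expression. Principle C requires it to be free everywhere.
*the lawyers₁* (the higher occurrence) c-commands it and carries the same index.
The R-expression is bound → Principle C violation.

Principle C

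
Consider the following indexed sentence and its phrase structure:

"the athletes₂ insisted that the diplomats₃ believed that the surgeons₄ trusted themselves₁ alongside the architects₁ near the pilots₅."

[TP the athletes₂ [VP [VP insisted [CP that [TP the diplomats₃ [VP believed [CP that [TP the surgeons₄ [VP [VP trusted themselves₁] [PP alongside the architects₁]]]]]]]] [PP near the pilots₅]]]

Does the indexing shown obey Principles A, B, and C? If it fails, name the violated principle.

Principle A

The two coindexed NPs are *the architects₁* and *themselves₁*.
*themselves₁* is an anaphor. Principle A requires it to be bound within its binding domain — the embedded TP, whose subject is the surgeons₄.
Within that domain it is c-commanded by *the surgeons₄*, which does not share its index.
*the architects₁* does not c-command the anaphor at all.
The anaphor is unbound in its domain → Principle A violation.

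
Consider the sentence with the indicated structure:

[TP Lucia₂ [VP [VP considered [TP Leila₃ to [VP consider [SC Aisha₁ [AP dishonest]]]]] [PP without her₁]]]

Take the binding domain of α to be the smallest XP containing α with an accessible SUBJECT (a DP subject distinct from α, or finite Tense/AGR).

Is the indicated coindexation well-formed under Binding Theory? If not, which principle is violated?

grammatical

The two coindexed NPs are *Aisha₁* and *her₁*.
*her₁* is a pronoun; its binding domain is the matrix TP, whose subject is Lucia₂. Within that domain it is c-commanded only by *Lucia₂*, which carries a different index — the pronoun is free locally, so Principle B holds.
*Aisha₁* is an R-expression; *her₁* does not c-command it, and no other NP shares its index, so Principle C is satisfied.
All principles are respected.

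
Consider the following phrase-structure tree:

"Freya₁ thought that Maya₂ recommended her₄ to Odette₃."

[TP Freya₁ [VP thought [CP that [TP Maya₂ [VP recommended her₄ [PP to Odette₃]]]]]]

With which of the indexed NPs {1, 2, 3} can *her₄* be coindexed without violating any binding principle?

{1}

*her* is a pronoun, so Principle B applies: it must be free in its binding domain.
Binding domain of *her₄*: the embedded TP, whose subject is Maya₂.
*Freya₁* c-commands the pronoun but from outside its binding domain, and is not c-commanded by it → coindexation permitted.
*Maya₂* c-commands the pronoun within its binding domain → coindexation would violate Principle B.
*Odette₃*: the pronoun c-commands this R-expression → coindexation would violate Principle C on *Odette₃*.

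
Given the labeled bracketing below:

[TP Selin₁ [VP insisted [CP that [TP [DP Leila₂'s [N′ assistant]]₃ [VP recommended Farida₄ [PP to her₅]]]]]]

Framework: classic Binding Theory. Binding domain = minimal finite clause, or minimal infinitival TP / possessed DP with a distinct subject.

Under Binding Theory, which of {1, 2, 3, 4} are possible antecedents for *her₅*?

*her* is a pronoun, so Principle B applies: it must be free in its binding domain.
Binding domain of *her₅*: the embedded TP, whose subject is [Leila₂'s assistant]₃.
*Selin₁* c-commands the pronoun but from outside its binding domain, and is not c-commanded by it → coindexation permitted.
*Leila₂* and the pronoun do not c-command one another → neither Principle B nor Principle C is at stake; coindexation permitted.
*[Leila₂'s assistant]₃* c-commands the pronoun within its binding domain → coindexation would violate Principle B.
*Farida₄* c-commands the pronoun within its binding domain → coindexation would violate Principle B.

{1, 2}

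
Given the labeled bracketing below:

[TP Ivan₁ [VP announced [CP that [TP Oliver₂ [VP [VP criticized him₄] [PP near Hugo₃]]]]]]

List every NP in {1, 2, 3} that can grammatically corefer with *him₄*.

{1, 3}

*him* is a pronoun, so Principle B applies: it must be free in its binding domain.
Binding domain of *him₄*: the embedded TP, whose subject is Oliver₂.
*Ivan₁* c-commands the pronoun but from outside its binding domain, and is not c-commanded by it → coindexation permitted.
*Oliver₂* c-commands the pronoun within its binding domain → coindexation would violate Principle B.
*Hugo₃* and the pronoun do not c-command one another → neither Principle B nor Principle C is at stake; coindexation permitted.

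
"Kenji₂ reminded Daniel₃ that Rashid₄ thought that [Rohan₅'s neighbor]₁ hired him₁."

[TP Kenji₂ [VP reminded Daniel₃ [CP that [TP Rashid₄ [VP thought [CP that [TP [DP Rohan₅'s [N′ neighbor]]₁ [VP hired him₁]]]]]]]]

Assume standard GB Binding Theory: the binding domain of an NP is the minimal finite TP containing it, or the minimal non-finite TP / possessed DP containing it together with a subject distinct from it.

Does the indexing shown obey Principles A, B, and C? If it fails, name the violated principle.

Principle B

The two coindexed NPs are *[Rohan₅'s neighbor]₁* and *him₁*.
*him₁* is a pronoun. Its binding domain is the embedded TP, whose subject is [Rohan₅'s neighbor]₁.
*[Rohan₅'s neighbor]₁* c-commands it within that domain and carries the same index.
The pronoun is locally bound → Principle B violation.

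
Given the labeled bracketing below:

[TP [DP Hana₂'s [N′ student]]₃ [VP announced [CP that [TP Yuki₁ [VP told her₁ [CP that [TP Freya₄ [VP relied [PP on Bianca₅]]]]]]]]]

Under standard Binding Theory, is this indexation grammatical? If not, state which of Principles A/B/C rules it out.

Principle B

The two coindexed NPs are *Yuki₁* and *her₁*.
*her₁* is a pronoun. Its binding domain is the embedded TP, whose subject is Yuki₁.
*Yuki₁* c-commands it within that domain and carries the same index.
The pronoun is locally bound → Principle B violation.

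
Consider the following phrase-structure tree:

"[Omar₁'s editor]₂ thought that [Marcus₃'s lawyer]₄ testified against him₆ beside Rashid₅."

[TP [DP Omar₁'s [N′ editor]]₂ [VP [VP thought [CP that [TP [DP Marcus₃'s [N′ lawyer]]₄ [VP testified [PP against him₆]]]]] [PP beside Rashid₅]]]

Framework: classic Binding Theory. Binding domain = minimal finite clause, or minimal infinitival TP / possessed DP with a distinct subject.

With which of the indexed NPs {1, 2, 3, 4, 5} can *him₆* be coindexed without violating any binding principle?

{1, 2, 3, 5}

*him* is a pronoun, so Principle B applies: it must be free in its binding domain.
Binding domain of *him₆*: the embedded TP, whose subject is [Marcus₃'s lawyer]₄.
*Omar₁* and the pronoun do not c-command one another → neither Principle B nor Principle C is at stake; coindexation permitted.
*[Omar₁'s editor]₂* c-commands the pronoun but from outside its binding domain, and is not c-commanded by it → coindexation permitted.
*Marcus₃* and the pronoun do not c-command one another → neither Principle B nor Principle C is at stake; coindexation permitted.
*[Marcus₃'s lawyer]₄* c-commands the pronoun within its binding domain → coindexation would violate Principle B.
*Rashid₅* and the pronoun do not c-command one another → neither Principle B nor Principle C is at stake; coindexation permitted.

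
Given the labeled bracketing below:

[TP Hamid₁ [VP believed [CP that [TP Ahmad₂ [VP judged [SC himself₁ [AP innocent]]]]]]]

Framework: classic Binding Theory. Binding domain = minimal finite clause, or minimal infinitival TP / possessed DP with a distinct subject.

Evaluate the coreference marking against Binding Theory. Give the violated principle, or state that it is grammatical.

Principle A

The two coindexed NPs are *Hamid₁* and *himself₁*.
*himself₁* is an anaphor. Principle A requires it to be bound within its binding domain — the embedded TP, whose subject is Ahmad₂.
Within that domain it is c-commanded by *Ahmad₂*, which does not share its index.
*Hamid₁* does c-command the anaphor, but from outside its binding domain.
The anaphor is unbound in its domain → Principle A violation.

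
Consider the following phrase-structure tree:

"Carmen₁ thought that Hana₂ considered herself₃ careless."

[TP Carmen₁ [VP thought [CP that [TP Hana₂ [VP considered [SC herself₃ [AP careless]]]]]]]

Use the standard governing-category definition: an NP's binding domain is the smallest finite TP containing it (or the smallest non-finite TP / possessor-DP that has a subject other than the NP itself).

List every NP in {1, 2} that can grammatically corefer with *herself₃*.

{2}

*herself* is an anaphor, so Principle A applies: it must be bound in its binding domain.
Binding domain of *herself₃*: the embedded TP, whose subject is Hana₂.
*Carmen₁* c-commands the anaphor but is outside its binding domain → cannot satisfy Principle A.
*Hana₂* c-commands the anaphor within its binding domain → licit binder.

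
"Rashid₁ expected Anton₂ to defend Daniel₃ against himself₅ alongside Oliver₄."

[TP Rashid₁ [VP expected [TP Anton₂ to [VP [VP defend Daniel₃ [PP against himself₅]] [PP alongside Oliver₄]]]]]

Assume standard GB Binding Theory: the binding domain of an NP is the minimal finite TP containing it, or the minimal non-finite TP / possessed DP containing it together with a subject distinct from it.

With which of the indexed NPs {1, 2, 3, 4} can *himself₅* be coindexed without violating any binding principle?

*himself* is an anaphor, so Principle A applies: it must be bound in its binding domain.
Binding domain of *himself₅*: the embedded TP, whose subject is Anton₂.
*Rashid₁* c-commands the anaphor but is outside its binding domain → cannot satisfy Principle A.
*Anton₂* c-commands the anaphor within its binding domain → licit binder.
*Daniel₃* c-commands the anaphor within its binding domain → licit binder.
*Oliver₄* does not c-command the anaphor → cannot bind it.

{2, 3}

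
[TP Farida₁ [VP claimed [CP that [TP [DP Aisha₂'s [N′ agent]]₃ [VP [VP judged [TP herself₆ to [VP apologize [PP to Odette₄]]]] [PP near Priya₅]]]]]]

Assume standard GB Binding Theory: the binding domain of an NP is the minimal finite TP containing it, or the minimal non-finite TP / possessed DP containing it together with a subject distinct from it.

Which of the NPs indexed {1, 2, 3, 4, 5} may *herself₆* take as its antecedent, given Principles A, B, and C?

*herself* is an anaphor, so Principle A applies: it must be bound in its binding domain.
Binding domain of *herself₆*: the embedded TP, whose subject is [Aisha₂'s agent]₃.
*Farida₁* c-commands the anaphor but is outside its binding domain → cannot satisfy Principle A.
*Aisha₂* does not c-command the anaphor → cannot bind it.
*[Aisha₂'s agent]₃* c-commands the anaphor within its binding domain → licit binder.
*Odette₄* does not c-command the anaphor → cannot bind it.
*Priya₅* does not c-command the anaphor → cannot bind it.

{3}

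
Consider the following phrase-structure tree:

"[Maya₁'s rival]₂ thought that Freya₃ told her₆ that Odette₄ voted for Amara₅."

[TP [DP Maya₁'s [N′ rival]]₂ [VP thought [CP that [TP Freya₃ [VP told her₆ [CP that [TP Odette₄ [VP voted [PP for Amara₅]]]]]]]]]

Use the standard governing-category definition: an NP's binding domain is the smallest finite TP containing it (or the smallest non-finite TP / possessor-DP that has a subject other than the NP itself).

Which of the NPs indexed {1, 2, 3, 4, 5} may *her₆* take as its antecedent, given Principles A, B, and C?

*her* is a pronoun, so Principle B applies: it must be free in its binding domain.
Binding domain of *her₆*: the embedded TP, whose subject is Freya₃.
*Maya₁* and the pronoun do not c-command one another → neither Principle B nor Principle C is at stake; coindexation permitted.
*[Maya₁'s rival]₂* c-commands the pronoun but from outside its binding domain, and is not c-commanded by it → coindexation permitted.
*Freya₃* c-commands the pronoun within its binding domain → coindexation would violate Principle B.
*Odette₄*: the pronoun c-commands this R-expression → coindexation would violate Principle C on *Odette₄*.
*Amara₅*: the pronoun c-commands this R-expression → coindexation would violate Principle C on *Amara₅*.

{1, 2}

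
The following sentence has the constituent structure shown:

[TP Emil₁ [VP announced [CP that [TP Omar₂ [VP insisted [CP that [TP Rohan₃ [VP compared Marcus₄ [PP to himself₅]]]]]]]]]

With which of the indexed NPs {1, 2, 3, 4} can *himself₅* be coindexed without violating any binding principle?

*himself* is an anaphor, so Principle A applies: it must be bound in its binding domain.
Binding domain of *himself₅*: the embedded TP, whose subject is Rohan₃.
*Emil₁* c-commands the anaphor but is outside its binding domain → cannot satisfy Principle A.
*Omar₂* c-commands the anaphor but is outside its binding domain → cannot satisfy Principle A.
*Rohan₃* c-commands the anaphor within its binding domain → licit binder.
*Marcus₄* c-commands the anaphor within its binding domain → licit binder.

{3, 4}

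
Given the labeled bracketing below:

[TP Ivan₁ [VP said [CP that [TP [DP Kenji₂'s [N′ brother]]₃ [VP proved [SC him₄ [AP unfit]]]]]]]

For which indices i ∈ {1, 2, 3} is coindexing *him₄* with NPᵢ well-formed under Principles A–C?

{1, 2}

*him* is a pronoun, so Principle B applies: it must be free in its binding domain.
Binding domain of *him₄*: the embedded TP, whose subject is [Kenji₂'s brother]₃.
*Ivan₁* c-commands the pronoun but from outside its binding domain, and is not c-commanded by it → coindexation permitted.
*Kenji₂* and the pronoun do not c-command one another → neither Principle B nor Principle C is at stake; coindexation permitted.
*[Kenji₂'s brother]₃* c-commands the pronoun within its binding domain → coindexation would violate Principle B.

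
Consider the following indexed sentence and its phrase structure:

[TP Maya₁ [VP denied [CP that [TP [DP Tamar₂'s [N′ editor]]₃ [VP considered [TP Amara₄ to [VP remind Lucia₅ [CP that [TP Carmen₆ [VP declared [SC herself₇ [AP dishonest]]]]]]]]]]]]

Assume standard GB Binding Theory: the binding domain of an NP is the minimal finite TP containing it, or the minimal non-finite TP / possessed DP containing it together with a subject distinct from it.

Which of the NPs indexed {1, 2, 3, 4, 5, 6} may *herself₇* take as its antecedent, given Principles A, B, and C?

{6}

*herself* is an anaphor, so Principle A applies: it must be bound in its binding domain.
Binding domain of *herself₇*: the embedded TP, whose subject is Carmen₆.
*Maya₁* c-commands the anaphor but is outside its binding domain → cannot satisfy Principle A.
*Tamar₂* does not c-command the anaphor → cannot bind it.
*[Tamar₂'s editor]₃* c-commands the anaphor but is outside its binding domain → cannot satisfy Principle A.
*Amara₄* c-commands the anaphor but is outside its binding domain → cannot satisfy Principle A.
*Lucia₅* c-commands the anaphor but is outside its binding domain → cannot satisfy Principle A.
*Carmen₆* c-commands the anaphor within its binding domain → licit binder.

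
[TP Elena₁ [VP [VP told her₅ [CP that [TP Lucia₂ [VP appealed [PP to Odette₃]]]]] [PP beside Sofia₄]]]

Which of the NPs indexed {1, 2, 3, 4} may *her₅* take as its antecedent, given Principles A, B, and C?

*her* is a pronoun, so Principle B applies: it must be free in its binding domain.
Binding domain of *her₅*: the matrix TP, whose subject is Elena₁.
*Elena₁* c-commands the pronoun within its binding domain → coindexation would violate Principle B.
*Lucia₂*: the pronoun c-commands this R-expression → coindexation would violate Principle C on *Lucia₂*.
*Odette₃*: the pronoun c-commands this R-expression → coindexation would violate Principle C on *Odette₃*.
*Sofia₄* and the pronoun do not c-command one another → neither Principle B nor Principle C is at stake; coindexation permitted.

{4}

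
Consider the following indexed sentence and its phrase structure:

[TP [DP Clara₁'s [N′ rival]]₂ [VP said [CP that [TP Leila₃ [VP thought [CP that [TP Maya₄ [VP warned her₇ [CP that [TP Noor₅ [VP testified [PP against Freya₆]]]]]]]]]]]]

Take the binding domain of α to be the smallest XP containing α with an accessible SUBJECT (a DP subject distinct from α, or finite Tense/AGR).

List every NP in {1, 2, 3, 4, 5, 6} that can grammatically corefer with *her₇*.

{1, 2, 3}

*her* is a pronoun, so Principle B applies: it must be free in its binding domain.
Binding domain of *her₇*: the embedded TP, whose subject is Maya₄.
*Clara₁* and the pronoun do not c-command one another → neither Principle B nor Principle C is at stake; coindexation permitted.
*[Clara₁'s rival]₂* c-commands the pronoun but from outside its binding domain, and is not c-commanded by it → coindexation permitted.
*Leila₃* c-commands the pronoun but from outside its binding domain, and is not c-commanded by it → coindexation permitted.
*Maya₄* c-commands the pronoun within its binding domain → coindexation would violate Principle B.
*Noor₅*: the pronoun c-commands this R-expression → coindexation would violate Principle C on *Noor₅*.
*Freya₆*: the pronoun c-commands this R-expression → coindexation would violate Principle C on *Freya₆*.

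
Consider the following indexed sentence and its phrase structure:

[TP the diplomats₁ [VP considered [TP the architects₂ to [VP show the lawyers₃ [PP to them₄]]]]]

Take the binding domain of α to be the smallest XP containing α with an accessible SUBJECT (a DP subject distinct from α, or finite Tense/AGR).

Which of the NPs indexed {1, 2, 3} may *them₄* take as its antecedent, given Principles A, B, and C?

*them* is a pronoun, so Principle B applies: it must be free in its binding domain.
Binding domain of *them₄*: the embedded TP, whose subject is the architects₂.
*the diplomats₁* c-commands the pronoun but from outside its binding domain, and is not c-commanded by it → coindexation permitted.
*the architects₂* c-commands the pronoun within its binding domain → coindexation would violate Principle B.
*the lawyers₃* c-commands the pronoun within its binding domain → coindexation would violate Principle B.

{1}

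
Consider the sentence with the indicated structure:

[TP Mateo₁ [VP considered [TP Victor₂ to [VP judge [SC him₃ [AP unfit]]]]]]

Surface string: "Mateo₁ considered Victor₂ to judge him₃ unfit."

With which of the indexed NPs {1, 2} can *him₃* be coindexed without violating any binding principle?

{1}

*him* is a pronoun, so Principle B applies: it must be free in its binding domain.
Binding domain of *him₃*: the embedded TP, whose subject is Victor₂.
*Mateo₁* c-commands the pronoun but from outside its binding domain, and is not c-commanded by it → coindexation permitted.
*Victor₂* c-commands the pronoun within its binding domain → coindexation would violate Principle B.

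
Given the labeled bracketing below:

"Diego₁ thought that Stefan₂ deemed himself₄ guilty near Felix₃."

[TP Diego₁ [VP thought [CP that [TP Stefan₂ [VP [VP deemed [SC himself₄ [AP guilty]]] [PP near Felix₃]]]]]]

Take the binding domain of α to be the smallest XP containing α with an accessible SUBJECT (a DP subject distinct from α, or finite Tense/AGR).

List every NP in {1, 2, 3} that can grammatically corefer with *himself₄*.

{2}

*himself* is an anaphor, so Principle A applies: it must be bound in its binding domain.
Binding domain of *himself₄*: the embedded TP, whose subject is Stefan₂.
*Diego₁* c-commands the anaphor but is outside its binding domain → cannot satisfy Principle A.
*Stefan₂* c-commands the anaphor within its binding domain → licit binder.
*Felix₃* does not c-command the anaphor → cannot bind it.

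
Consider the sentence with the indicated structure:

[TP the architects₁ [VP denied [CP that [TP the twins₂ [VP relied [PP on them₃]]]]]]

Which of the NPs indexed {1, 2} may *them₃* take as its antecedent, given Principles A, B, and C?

*them* is a pronoun, so Principle B applies: it must be free in its binding domain.
Binding domain of *them₃*: the embedded TP, whose subject is the twins₂.
*the architects₁* c-commands the pronoun but from outside its binding domain, and is not c-commanded by it → coindexation permitted.
*the twins₂* c-commands the pronoun within its binding domain → coindexation would violate Principle B.

{1}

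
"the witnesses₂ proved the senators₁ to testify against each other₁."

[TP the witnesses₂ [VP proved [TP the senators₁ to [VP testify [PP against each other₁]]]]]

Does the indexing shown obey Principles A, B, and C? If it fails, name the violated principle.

The two coindexed NPs are *the senators₁* and *each other₁*.
*each other₁* is an anaphor; its binding domain is the embedded TP, whose subject is the senators₁. *the senators₁* c-commands it within that domain and shares its index, so Principle A is satisfied.
*the senators₁* is an R-expression; *each other₁* does not c-command it, and no other NP shares its index, so Principle C is satisfied.
All principles are respected.

grammatical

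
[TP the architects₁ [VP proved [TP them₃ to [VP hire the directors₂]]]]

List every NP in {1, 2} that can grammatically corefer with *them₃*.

*them* is a pronoun, so Principle B applies: it must be free in its binding domain.
Binding domain of *them₃*: the matrix TP, whose subject is the architects₁.
*the architects₁* c-commands the pronoun within its binding domain → coindexation would violate Principle B.
*the directors₂*: the pronoun c-commands this R-expression → coindexation would violate Principle C on *the directors₂*.

none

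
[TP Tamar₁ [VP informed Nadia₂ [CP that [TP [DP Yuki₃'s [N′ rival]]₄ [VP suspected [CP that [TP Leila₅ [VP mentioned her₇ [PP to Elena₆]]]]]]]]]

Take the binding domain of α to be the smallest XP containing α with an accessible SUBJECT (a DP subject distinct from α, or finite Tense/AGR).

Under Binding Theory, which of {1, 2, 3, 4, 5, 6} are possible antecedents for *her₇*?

*her* is a pronoun, so Principle B applies: it must be free in its binding domain.
Binding domain of *her₇*: the embedded TP, whose subject is Leila₅.
*Tamar₁* c-commands the pronoun but from outside its binding domain, and is not c-commanded by it → coindexation permitted.
*Nadia₂* c-commands the pronoun but from outside its binding domain, and is not c-commanded by it → coindexation permitted.
*Yuki₃* and the pronoun do not c-command one another → neither Principle B nor Principle C is at stake; coindexation permitted.
*[Yuki₃'s rival]₄* c-commands the pronoun but from outside its binding domain, and is not c-commanded by it → coindexation permitted.
*Leila₅* c-commands the pronoun within its binding domain → coindexation would violate Principle B.
*Elena₆*: the pronoun c-commands this R-expression → coindexation would violate Principle C on *Elena₆*.

{1, 2, 3, 4}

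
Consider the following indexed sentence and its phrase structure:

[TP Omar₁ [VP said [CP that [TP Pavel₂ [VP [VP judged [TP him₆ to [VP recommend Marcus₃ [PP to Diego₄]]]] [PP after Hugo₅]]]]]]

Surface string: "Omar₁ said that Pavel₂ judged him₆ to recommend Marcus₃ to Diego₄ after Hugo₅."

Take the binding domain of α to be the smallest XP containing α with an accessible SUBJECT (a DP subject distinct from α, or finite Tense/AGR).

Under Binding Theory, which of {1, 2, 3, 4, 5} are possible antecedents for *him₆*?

{1, 5}

*him* is a pronoun, so Principle B applies: it must be free in its binding domain.
Binding domain of *him₆*: the embedded TP, whose subject is Pavel₂.
*Omar₁* c-commands the pronoun but from outside its binding domain, and is not c-commanded by it → coindexation permitted.
*Pavel₂* c-commands the pronoun within its binding domain → coindexation would violate Principle B.
*Marcus₃*: the pronoun c-commands this R-expression → coindexation would violate Principle C on *Marcus₃*.
*Diego₄*: the pronoun c-commands this R-expression → coindexation would violate Principle C on *Diego₄*.
*Hugo₅* and the pronoun do not c-command one another → neither Principle B nor Principle C is at stake; coindexation permitted.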